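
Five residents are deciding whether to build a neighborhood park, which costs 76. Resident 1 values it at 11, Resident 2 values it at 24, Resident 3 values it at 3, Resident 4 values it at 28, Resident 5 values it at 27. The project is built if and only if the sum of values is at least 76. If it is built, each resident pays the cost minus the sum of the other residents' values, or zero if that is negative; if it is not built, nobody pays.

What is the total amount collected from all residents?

Total value 93 ≥ cost 76, so it is built.
Resident 1: others sum to 82; max(0, 76 - 82) = 0.
Resident 2: others sum to 69; max(0, 76 - 69) = 7.
Resident 3: others sum to 90; max(0, 76 - 90) = 0.
Resident 4: others sum to 65; max(0, 76 - 65) = 11.
Resident 5: others sum to 66; max(0, 76 - 66) = 10.
Total collected = 0 + 7 + 0 + 11 + 10 = 28.

28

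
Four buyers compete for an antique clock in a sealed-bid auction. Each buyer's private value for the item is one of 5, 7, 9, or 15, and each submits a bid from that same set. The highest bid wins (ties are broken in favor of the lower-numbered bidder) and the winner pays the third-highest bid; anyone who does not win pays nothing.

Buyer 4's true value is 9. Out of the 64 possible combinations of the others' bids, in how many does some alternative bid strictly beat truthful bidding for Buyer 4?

12

Others bid (5, 5, 9): truth gives 0; bid 15 gives 4 > 0. Violating.
Others bid (5, 7, 9): truth gives 0; bid 15 gives 2 > 0. Violating.
Others bid (5, 9, 5): truth gives 0; bid 15 gives 4 > 0. Violating.
Others bid (5, 9, 7): truth gives 0; bid 15 gives 2 > 0. Violating.
Others bid (5, 5, 5): truth gives 4; no alternative beats it.
Others bid (5, 5, 7): truth gives 4; no alternative beats it.
(Checking all 64 profiles: 12 have a profitable deviation, 52 do not.)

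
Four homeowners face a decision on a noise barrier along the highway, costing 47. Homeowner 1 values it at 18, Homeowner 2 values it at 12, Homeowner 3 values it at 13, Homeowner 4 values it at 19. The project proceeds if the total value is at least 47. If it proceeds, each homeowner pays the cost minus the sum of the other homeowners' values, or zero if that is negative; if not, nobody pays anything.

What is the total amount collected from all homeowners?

7

Total value 62 ≥ cost 47, so it is built.
Homeowner 1: others sum to 44; max(0, 47 - 44) = 3.
Homeowner 2: others sum to 50; max(0, 47 - 50) = 0.
Homeowner 3: others sum to 49; max(0, 47 - 49) = 0.
Homeowner 4: others sum to 43; max(0, 47 - 43) = 4.
Total collected = 3 + 0 + 0 + 4 = 7.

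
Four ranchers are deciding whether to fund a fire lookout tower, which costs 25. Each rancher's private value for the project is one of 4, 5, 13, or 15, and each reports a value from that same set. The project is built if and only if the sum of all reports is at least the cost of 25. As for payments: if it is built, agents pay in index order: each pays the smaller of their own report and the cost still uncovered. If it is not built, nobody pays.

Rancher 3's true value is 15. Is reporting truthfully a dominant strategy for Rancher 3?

Consider the case where Rancher 1 reports 4, Rancher 2 reports 4 and Rancher 4 reports 4.
Truthful report 15: project built, pays 15, utility 15 - 15 = 0.
Report 13 instead: project built, pays 13, utility 15 - 13 = 2.
Since 2 > 0, reporting 13 is strictly better here, so truthful reporting is not dominant.

No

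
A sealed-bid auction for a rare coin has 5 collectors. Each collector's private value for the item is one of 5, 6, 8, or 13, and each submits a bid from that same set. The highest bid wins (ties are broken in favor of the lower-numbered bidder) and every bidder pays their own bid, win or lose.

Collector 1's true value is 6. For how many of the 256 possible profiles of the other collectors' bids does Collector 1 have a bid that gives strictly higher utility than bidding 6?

Others bid (5, 5, 5, 5): truth gives 0; bid 5 gives 1 > 0. Violating.
Others bid (5, 5, 5, 8): truth gives -6; bid 8 gives -2 > -6. Violating.
Others bid (5, 5, 5, 13): truth gives -6; bid 5 gives -5 > -6. Violating.
Others bid (5, 5, 6, 8): truth gives -6; bid 8 gives -2 > -6. Violating.
Others bid (5, 5, 5, 6): truth gives 0; no alternative beats it.
Others bid (5, 5, 6, 5): truth gives 0; no alternative beats it.
(Checking all 256 profiles: 241 have a profitable deviation, 15 do not.)

241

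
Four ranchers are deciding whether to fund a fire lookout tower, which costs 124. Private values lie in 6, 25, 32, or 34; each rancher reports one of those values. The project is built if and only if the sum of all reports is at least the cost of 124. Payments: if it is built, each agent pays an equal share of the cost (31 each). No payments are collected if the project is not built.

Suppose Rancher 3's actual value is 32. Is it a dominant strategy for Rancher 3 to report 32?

Consider the case where Rancher 1 reports 25, Rancher 2 reports 32 and Rancher 4 reports 34.
Truthful report 32: project not built, utility 0.
Report 34 instead: project built, pays 31, utility 32 - 31 = 1.
Since 1 > 0, reporting 34 is strictly better here, so truthful reporting is not dominant.

No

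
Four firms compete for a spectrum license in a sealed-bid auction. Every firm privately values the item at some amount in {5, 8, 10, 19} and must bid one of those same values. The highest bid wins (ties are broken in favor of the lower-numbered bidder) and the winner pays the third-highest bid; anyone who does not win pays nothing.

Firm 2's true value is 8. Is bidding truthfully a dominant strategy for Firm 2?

No

Consider the case where Firm 1 bids 5, Firm 3 bids 5 and Firm 4 bids 10.
Truthful bid 8: loses, pays 0, utility 0.
Bid 10 instead: wins, pays 5, utility 8 - 5 = 3.
Since 3 > 0, bidding 10 is strictly better here, so truthful bidding is not dominant.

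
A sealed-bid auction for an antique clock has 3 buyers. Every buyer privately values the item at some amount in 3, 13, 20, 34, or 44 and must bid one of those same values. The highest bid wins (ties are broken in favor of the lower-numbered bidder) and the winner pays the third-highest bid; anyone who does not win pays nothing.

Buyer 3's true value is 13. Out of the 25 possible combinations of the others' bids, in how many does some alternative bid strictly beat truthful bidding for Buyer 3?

Others bid (3, 13): truth gives 0; bid 20 gives 10 > 0. Violating.
Others bid (3, 20): truth gives 0; bid 34 gives 10 > 0. Violating.
Others bid (3, 34): truth gives 0; bid 44 gives 10 > 0. Violating.
Others bid (13, 3): truth gives 0; bid 20 gives 10 > 0. Violating.
Others bid (3, 3): truth gives 10; no alternative beats it.
Others bid (3, 44): truth gives 0; no alternative beats it.
(Checking all 25 profiles: 6 have a profitable deviation, 19 do not.)

6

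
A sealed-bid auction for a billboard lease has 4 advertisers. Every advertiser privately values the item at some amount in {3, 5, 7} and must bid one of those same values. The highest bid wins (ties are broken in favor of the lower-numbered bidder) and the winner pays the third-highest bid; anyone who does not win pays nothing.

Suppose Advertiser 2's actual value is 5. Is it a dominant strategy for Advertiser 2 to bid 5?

Consider the case where Advertiser 1 bids 3, Advertiser 3 bids 3 and Advertiser 4 bids 7.
Truthful bid 5: loses, pays 0, utility 0.
Bid 7 instead: wins, pays 3, utility 5 - 3 = 2.
Since 2 > 0, bidding 7 is strictly better here, so truthful bidding is not dominant.

No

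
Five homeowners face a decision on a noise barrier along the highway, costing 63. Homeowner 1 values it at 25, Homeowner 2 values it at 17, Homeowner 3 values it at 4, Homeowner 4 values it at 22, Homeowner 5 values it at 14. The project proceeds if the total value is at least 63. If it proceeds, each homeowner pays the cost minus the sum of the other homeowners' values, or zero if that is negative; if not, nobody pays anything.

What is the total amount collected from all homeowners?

Total value 82 ≥ cost 63, so it is built.
Homeowner 1: others sum to 57; max(0, 63 - 57) = 6.
Homeowner 2: others sum to 65; max(0, 63 - 65) = 0.
Homeowner 3: others sum to 78; max(0, 63 - 78) = 0.
Homeowner 4: others sum to 60; max(0, 63 - 60) = 3.
Homeowner 5: others sum to 68; max(0, 63 - 68) = 0.
Total collected = 6 + 0 + 0 + 3 + 0 = 9.

9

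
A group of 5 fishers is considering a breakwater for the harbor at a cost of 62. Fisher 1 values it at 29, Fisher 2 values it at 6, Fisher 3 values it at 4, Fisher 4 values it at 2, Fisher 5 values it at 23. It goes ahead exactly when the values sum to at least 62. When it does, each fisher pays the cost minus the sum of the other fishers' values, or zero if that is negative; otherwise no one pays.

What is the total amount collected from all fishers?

54

Total value 64 ≥ cost 62, so it is built.
Fisher 1: others sum to 35; max(0, 62 - 35) = 27.
Fisher 2: others sum to 58; max(0, 62 - 58) = 4.
Fisher 3: others sum to 60; max(0, 62 - 60) = 2.
Fisher 4: others sum to 62; max(0, 62 - 62) = 0.
Fisher 5: others sum to 41; max(0, 62 - 41) = 21.
Total collected = 27 + 4 + 2 + 0 + 21 = 54.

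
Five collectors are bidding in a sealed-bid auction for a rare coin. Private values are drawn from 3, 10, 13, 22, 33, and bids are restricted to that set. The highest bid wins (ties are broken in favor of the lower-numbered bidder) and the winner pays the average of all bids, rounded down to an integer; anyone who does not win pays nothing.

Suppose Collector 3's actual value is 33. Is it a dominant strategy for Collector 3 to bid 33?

Consider the case where Collector 1 bids 3, Collector 2 bids 3, Collector 4 bids 3 and Collector 5 bids 3.
Truthful bid 33: wins, pays 9, utility 33 - 9 = 24.
Bid 10 instead: wins, pays 4, utility 33 - 4 = 29.
Since 29 > 24, bidding 10 is strictly better here, so truthful bidding is not dominant.

No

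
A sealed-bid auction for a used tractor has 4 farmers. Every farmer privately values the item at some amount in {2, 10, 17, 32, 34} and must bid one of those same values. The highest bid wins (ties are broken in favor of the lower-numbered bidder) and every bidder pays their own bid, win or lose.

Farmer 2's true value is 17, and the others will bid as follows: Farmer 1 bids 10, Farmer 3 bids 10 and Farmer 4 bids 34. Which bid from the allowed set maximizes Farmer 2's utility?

2

Bid 2: loses but pays 2, utility -2.
Bid 10: loses but pays 10, utility -10.
Bid 17: loses but pays 17, utility -17.
Bid 32: loses but pays 32, utility -32.
Bid 34: wins, pays 34, utility 17 - 34 = -17.
The best choice is 2 with utility -2.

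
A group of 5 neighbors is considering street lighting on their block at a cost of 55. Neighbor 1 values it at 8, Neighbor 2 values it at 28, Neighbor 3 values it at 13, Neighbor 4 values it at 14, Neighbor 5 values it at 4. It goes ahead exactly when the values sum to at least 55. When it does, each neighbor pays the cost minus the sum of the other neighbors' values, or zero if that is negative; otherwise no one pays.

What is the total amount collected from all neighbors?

Total value 67 ≥ cost 55, so it is built.
Neighbor 1: others sum to 59; max(0, 55 - 59) = 0.
Neighbor 2: others sum to 39; max(0, 55 - 39) = 16.
Neighbor 3: others sum to 54; max(0, 55 - 54) = 1.
Neighbor 4: others sum to 53; max(0, 55 - 53) = 2.
Neighbor 5: others sum to 63; max(0, 55 - 63) = 0.
Total collected = 0 + 16 + 1 + 2 + 0 = 19.

19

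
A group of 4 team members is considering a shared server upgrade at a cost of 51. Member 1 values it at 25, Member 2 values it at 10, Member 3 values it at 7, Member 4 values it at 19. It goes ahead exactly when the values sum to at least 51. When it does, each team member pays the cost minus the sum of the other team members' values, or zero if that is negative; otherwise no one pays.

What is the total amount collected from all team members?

Total value 61 ≥ cost 51, so it is built.
Member 1: others sum to 36; max(0, 51 - 36) = 15.
Member 2: others sum to 51; max(0, 51 - 51) = 0.
Member 3: others sum to 54; max(0, 51 - 54) = 0.
Member 4: others sum to 42; max(0, 51 - 42) = 9.
Total collected = 15 + 0 + 0 + 9 = 24.

24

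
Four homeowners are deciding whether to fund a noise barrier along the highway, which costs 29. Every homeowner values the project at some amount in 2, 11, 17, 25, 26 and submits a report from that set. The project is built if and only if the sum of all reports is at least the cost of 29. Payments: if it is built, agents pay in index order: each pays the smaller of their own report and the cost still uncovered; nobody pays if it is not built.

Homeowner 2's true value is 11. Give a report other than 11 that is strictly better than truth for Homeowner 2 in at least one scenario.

Suppose Homeowner 1 reports 2, Homeowner 3 reports 2 and Homeowner 4 reports 25.
Report 11: project built, pays 11, utility 11 - 11 = 0.
Report 2: project built, pays 2, utility 11 - 2 = 9.
So reporting 2 beats truth here (9 > 0).

2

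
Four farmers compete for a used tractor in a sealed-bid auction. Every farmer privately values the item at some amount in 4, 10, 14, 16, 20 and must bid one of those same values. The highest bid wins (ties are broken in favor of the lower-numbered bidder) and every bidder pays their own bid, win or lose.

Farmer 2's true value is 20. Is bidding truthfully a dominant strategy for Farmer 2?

Consider the case where Farmer 1 bids 4, Farmer 3 bids 4 and Farmer 4 bids 4.
Truthful bid 20: wins, pays 20, utility 20 - 20 = 0.
Bid 10 instead: wins, pays 10, utility 20 - 10 = 10.
Since 10 > 0, bidding 10 is strictly better here, so truthful bidding is not dominant.

No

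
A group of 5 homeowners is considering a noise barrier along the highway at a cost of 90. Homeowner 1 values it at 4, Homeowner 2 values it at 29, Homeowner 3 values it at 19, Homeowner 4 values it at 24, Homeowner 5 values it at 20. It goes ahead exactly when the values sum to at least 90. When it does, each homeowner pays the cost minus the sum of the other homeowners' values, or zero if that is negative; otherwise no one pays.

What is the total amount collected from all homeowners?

Total value 96 ≥ cost 90, so it is built.
Homeowner 1: others sum to 92; max(0, 90 - 92) = 0.
Homeowner 2: others sum to 67; max(0, 90 - 67) = 23.
Homeowner 3: others sum to 77; max(0, 90 - 77) = 13.
Homeowner 4: others sum to 72; max(0, 90 - 72) = 18.
Homeowner 5: others sum to 76; max(0, 90 - 76) = 14.
Total collected = 0 + 23 + 13 + 18 + 14 = 68.

68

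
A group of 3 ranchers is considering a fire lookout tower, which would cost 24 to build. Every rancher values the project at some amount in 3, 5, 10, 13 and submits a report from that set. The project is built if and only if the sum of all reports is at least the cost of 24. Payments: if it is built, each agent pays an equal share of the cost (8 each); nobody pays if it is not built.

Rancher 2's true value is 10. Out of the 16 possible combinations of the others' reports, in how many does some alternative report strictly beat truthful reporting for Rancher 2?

2

Others report (3, 10): truth gives 0; report 13 gives 2 > 0. Violating.
Others report (10, 3): truth gives 0; report 13 gives 2 > 0. Violating.
Others report (3, 3): truth gives 0; no alternative beats it.
Others report (3, 5): truth gives 0; no alternative beats it.
(Checking all 16 profiles: 2 have a profitable deviation, 14 do not.)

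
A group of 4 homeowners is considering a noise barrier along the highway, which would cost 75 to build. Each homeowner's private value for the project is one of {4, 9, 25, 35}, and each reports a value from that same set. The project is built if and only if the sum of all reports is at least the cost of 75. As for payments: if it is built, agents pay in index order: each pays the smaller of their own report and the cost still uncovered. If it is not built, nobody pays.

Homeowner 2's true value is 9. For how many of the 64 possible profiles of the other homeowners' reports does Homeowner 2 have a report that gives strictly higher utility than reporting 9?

Others report (4, 35, 35): truth gives 0; report 4 gives 5 > 0. Violating.
Others report (9, 35, 35): truth gives 0; report 4 gives 5 > 0. Violating.
Others report (25, 25, 25): truth gives 0; report 4 gives 5 > 0. Violating.
Others report (25, 25, 35): truth gives 0; report 4 gives 5 > 0. Violating.
Others report (4, 4, 4): truth gives 0; no alternative beats it.
Others report (4, 4, 9): truth gives 0; no alternative beats it.
(Checking all 64 profiles: 14 have a profitable deviation, 50 do not.)

14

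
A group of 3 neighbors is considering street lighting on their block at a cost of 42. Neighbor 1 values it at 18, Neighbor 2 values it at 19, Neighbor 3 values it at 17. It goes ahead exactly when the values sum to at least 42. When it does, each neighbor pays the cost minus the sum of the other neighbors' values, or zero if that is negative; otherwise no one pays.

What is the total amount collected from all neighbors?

18

Total value 54 ≥ cost 42, so it is built.
Neighbor 1: others sum to 36; max(0, 42 - 36) = 6.
Neighbor 2: others sum to 35; max(0, 42 - 35) = 7.
Neighbor 3: others sum to 37; max(0, 42 - 37) = 5.
Total collected = 6 + 7 + 5 = 18.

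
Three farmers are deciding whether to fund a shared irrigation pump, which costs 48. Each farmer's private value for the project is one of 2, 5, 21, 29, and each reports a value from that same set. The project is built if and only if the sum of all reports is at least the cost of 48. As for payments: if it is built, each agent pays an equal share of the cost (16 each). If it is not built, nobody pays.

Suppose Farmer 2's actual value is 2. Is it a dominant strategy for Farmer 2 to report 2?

Yes

Check each profile of the others' reports and compare truth against every alternative report.
Others report (21, 29): truth gives -14, best alternative gives -14.
Others report (29, 21): truth gives -14, best alternative gives -14.
Others report (29, 29): truth gives -14, best alternative gives -14.
Others report (2, 2): truth gives 0, best alternative gives 0.
Others report (2, 5): truth gives 0, best alternative gives 0.
Others report (2, 21): truth gives 0, best alternative gives 0.
(Remaining 10 profiles checked similarly; truth is weakly best in each.)
In every case the truthful report is at least as good as any alternative, so it is a dominant strategy.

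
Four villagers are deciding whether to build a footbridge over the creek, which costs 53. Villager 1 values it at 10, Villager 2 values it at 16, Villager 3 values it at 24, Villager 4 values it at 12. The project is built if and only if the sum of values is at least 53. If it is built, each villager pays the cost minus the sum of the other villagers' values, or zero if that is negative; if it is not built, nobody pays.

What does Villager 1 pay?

1

Total value 62 ≥ cost 53, so the project is built.
The other villagers' values sum to 52.
Cost minus that sum is 53 - 52 = 1.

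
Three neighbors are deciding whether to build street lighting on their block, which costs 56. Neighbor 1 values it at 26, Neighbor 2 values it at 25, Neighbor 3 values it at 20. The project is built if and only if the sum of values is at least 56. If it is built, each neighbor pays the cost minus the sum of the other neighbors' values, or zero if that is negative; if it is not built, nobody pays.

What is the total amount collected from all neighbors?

Total value 71 ≥ cost 56, so it is built.
Neighbor 1: others sum to 45; max(0, 56 - 45) = 11.
Neighbor 2: others sum to 46; max(0, 56 - 46) = 10.
Neighbor 3: others sum to 51; max(0, 56 - 51) = 5.
Total collected = 11 + 10 + 5 = 26.

26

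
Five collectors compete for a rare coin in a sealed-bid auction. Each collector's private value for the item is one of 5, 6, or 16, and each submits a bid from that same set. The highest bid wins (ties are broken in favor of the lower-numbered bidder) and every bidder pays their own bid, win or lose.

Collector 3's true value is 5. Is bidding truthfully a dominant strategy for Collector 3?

No

Consider the case where Collector 1 bids 5, Collector 2 bids 5, Collector 4 bids 5 and Collector 5 bids 5.
Truthful bid 5: loses but pays 5, utility -5.
Bid 6 instead: wins, pays 6, utility 5 - 6 = -1.
Since -1 > -5, bidding 6 is strictly better here, so truthful bidding is not dominant.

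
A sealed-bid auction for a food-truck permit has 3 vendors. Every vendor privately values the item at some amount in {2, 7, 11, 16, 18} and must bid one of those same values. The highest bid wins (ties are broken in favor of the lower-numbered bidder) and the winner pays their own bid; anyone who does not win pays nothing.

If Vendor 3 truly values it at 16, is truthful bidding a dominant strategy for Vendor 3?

Consider the case where Vendor 1 bids 2 and Vendor 2 bids 2.
Truthful bid 16: wins, pays 16, utility 16 - 16 = 0.
Bid 7 instead: wins, pays 7, utility 16 - 7 = 9.
Since 9 > 0, bidding 7 is strictly better here, so truthful bidding is not dominant.

No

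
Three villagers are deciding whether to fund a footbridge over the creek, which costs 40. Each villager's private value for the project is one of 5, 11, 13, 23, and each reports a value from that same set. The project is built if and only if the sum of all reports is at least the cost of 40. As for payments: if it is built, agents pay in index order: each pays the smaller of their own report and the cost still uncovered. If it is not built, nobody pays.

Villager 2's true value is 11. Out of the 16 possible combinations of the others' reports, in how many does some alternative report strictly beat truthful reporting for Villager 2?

3

Others report (13, 23): truth gives 0; report 5 gives 6 > 0. Violating.
Others report (23, 13): truth gives 0; report 5 gives 6 > 0. Violating.
Others report (23, 23): truth gives 0; report 5 gives 6 > 0. Violating.
Others report (5, 5): truth gives 0; no alternative beats it.
Others report (5, 11): truth gives 0; no alternative beats it.
(Checking all 16 profiles: 3 have a profitable deviation, 13 do not.)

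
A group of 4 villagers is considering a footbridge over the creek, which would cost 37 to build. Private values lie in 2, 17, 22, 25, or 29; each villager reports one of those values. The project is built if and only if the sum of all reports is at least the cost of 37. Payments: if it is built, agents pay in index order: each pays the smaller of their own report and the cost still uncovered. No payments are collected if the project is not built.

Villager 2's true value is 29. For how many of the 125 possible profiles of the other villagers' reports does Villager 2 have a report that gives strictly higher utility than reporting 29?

Others report (2, 2, 17): truth gives 0; report 17 gives 12 > 0. Violating.
Others report (2, 2, 22): truth gives 0; report 17 gives 12 > 0. Violating.
Others report (2, 2, 25): truth gives 0; report 17 gives 12 > 0. Violating.
Others report (2, 2, 29): truth gives 0; report 17 gives 12 > 0. Violating.
Others report (2, 2, 2): truth gives 0; no alternative beats it.
Others report (22, 2, 2): truth gives 14; no alternative beats it.
(Checking all 125 profiles: 121 have a profitable deviation, 4 do not.)

121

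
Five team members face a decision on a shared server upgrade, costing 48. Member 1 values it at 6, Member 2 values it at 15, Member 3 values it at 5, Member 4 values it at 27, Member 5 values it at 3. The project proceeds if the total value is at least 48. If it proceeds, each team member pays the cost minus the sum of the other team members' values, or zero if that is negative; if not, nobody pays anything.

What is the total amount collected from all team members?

26

Total value 56 ≥ cost 48, so it is built.
Member 1: others sum to 50; max(0, 48 - 50) = 0.
Member 2: others sum to 41; max(0, 48 - 41) = 7.
Member 3: others sum to 51; max(0, 48 - 51) = 0.
Member 4: others sum to 29; max(0, 48 - 29) = 19.
Member 5: others sum to 53; max(0, 48 - 53) = 0.
Total collected = 0 + 7 + 0 + 19 + 0 = 26.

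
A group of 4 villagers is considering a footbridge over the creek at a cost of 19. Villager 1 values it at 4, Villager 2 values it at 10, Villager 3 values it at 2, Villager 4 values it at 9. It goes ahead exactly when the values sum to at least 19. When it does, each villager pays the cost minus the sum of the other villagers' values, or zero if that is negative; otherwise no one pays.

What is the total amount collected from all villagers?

Total value 25 ≥ cost 19, so it is built.
Villager 1: others sum to 21; max(0, 19 - 21) = 0.
Villager 2: others sum to 15; max(0, 19 - 15) = 4.
Villager 3: others sum to 23; max(0, 19 - 23) = 0.
Villager 4: others sum to 16; max(0, 19 - 16) = 3.
Total collected = 0 + 4 + 0 + 3 = 7.

7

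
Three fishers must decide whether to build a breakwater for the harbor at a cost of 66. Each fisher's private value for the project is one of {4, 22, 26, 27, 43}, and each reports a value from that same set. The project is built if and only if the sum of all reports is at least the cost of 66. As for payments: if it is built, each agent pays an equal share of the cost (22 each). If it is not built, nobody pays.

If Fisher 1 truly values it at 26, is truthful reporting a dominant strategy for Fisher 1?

Consider the case where Fisher 2 reports 4 and Fisher 3 reports 22.
Truthful report 26: project not built, utility 0.
Report 43 instead: project built, pays 22, utility 26 - 22 = 4.
Since 4 > 0, reporting 43 is strictly better here, so truthful reporting is not dominant.

No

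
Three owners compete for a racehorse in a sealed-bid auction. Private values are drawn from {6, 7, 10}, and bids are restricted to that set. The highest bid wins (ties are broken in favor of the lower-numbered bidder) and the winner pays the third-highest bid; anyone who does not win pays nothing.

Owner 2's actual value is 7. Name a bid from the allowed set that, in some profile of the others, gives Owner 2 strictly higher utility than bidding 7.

Suppose Owner 1 bids 6 and Owner 3 bids 10.
Bid 7: loses, pays 0, utility 0.
Bid 10: wins, pays 6, utility 7 - 6 = 1.
So bidding 10 beats truth here (1 > 0).

10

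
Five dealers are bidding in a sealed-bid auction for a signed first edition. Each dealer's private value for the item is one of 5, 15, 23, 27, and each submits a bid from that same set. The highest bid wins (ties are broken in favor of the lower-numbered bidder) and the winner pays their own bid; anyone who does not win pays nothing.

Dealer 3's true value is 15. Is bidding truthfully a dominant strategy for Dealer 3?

Yes

Check each profile of the others' bids and compare truth against every alternative bid.
Others bid (5, 5, 5, 5): truth gives 0, best alternative gives 0.
Others bid (5, 5, 5, 15): truth gives 0, best alternative gives 0.
Others bid (5, 5, 5, 23): truth gives 0, best alternative gives 0.
Others bid (5, 5, 5, 27): truth gives 0, best alternative gives 0.
Others bid (5, 5, 15, 5): truth gives 0, best alternative gives 0.
Others bid (5, 5, 15, 15): truth gives 0, best alternative gives 0.
(Remaining 250 profiles checked similarly; truth is weakly best in each.)
In every case the truthful bid is at least as good as any alternative, so it is a dominant strategy.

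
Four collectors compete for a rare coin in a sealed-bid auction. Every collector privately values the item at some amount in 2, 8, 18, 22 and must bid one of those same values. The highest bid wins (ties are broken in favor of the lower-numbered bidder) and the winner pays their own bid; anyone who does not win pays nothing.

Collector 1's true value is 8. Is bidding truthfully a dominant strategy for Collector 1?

No

Consider the case where Collector 2 bids 2, Collector 3 bids 2 and Collector 4 bids 2.
Truthful bid 8: wins, pays 8, utility 8 - 8 = 0.
Bid 2 instead: wins, pays 2, utility 8 - 2 = 6.
Since 6 > 0, bidding 2 is strictly better here, so truthful bidding is not dominant.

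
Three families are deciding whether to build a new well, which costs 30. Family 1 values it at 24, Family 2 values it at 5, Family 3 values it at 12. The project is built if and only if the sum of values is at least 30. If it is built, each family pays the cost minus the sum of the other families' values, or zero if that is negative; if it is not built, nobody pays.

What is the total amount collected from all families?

Total value 41 ≥ cost 30, so it is built.
Family 1: others sum to 17; max(0, 30 - 17) = 13.
Family 2: others sum to 36; max(0, 30 - 36) = 0.
Family 3: others sum to 29; max(0, 30 - 29) = 1.
Total collected = 13 + 0 + 1 = 14.

14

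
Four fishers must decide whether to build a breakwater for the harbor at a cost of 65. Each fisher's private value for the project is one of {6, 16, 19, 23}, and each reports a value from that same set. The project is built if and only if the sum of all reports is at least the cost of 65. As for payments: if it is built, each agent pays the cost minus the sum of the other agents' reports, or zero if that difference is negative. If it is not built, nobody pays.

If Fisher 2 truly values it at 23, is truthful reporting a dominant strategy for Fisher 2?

Check each profile of the others' reports and compare truth against every alternative report.
Others report (6, 16, 23): truth gives 3, best alternative gives 0.
Others report (6, 23, 16): truth gives 3, best alternative gives 0.
Others report (16, 6, 23): truth gives 3, best alternative gives 0.
Others report (16, 23, 6): truth gives 3, best alternative gives 0.
Others report (23, 6, 16): truth gives 3, best alternative gives 0.
Others report (23, 16, 6): truth gives 3, best alternative gives 0.
(Remaining 58 profiles checked similarly; truth is weakly best in each.)
In every case the truthful report is at least as good as any alternative, so it is a dominant strategy.

Yes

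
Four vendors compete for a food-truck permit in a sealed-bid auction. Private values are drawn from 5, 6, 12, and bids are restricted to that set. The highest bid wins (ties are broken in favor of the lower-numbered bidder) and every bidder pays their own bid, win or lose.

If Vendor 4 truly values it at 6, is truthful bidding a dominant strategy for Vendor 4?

Consider the case where Vendor 1 bids 5, Vendor 2 bids 5 and Vendor 3 bids 6.
Truthful bid 6: loses but pays 6, utility -6.
Bid 5 instead: loses but pays 5, utility -5.
Since -5 > -6, bidding 5 is strictly better here, so truthful bidding is not dominant.

No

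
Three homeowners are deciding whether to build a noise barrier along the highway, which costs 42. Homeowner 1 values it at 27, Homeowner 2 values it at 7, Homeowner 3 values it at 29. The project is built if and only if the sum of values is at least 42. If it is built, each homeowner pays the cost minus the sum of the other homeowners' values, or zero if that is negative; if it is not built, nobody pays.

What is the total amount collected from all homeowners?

14

Total value 63 ≥ cost 42, so it is built.
Homeowner 1: others sum to 36; max(0, 42 - 36) = 6.
Homeowner 2: others sum to 56; max(0, 42 - 56) = 0.
Homeowner 3: others sum to 34; max(0, 42 - 34) = 8.
Total collected = 6 + 0 + 8 = 14.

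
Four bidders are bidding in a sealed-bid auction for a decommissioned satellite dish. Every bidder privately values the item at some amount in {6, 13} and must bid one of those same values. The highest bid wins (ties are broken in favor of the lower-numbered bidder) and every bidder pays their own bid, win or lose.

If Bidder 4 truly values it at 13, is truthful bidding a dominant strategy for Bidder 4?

No

Consider the case where Bidder 1 bids 6, Bidder 2 bids 6 and Bidder 3 bids 13.
Truthful bid 13: loses but pays 13, utility -13.
Bid 6 instead: loses but pays 6, utility -6.
Since -6 > -13, bidding 6 is strictly better here, so truthful bidding is not dominant.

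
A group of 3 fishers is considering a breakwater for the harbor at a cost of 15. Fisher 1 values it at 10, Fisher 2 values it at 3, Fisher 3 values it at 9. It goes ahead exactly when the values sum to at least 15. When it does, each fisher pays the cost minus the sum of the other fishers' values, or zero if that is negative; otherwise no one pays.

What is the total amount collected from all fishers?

Total value 22 ≥ cost 15, so it is built.
Fisher 1: others sum to 12; max(0, 15 - 12) = 3.
Fisher 2: others sum to 19; max(0, 15 - 19) = 0.
Fisher 3: others sum to 13; max(0, 15 - 13) = 2.
Total collected = 3 + 0 + 2 = 5.

5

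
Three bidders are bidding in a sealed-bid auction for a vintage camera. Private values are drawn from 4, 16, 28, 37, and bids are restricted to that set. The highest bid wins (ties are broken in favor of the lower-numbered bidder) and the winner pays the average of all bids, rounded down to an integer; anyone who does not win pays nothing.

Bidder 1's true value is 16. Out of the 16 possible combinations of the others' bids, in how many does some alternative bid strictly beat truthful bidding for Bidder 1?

1

Others bid (4, 4): truth gives 8; bid 4 gives 12 > 8. Violating.
Others bid (4, 16): truth gives 4; no alternative beats it.
Others bid (4, 28): truth gives 0; no alternative beats it.
(Checking all 16 profiles: 1 has a profitable deviation, 15 do not.)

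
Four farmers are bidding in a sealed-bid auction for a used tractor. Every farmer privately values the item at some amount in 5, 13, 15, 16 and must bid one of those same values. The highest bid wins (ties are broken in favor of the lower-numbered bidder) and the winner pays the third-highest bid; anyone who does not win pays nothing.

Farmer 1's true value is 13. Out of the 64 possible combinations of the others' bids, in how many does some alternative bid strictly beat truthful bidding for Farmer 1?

Others bid (5, 5, 15): truth gives 0; bid 15 gives 8 > 0. Violating.
Others bid (5, 5, 16): truth gives 0; bid 16 gives 8 > 0. Violating.
Others bid (5, 15, 5): truth gives 0; bid 15 gives 8 > 0. Violating.
Others bid (5, 16, 5): truth gives 0; bid 16 gives 8 > 0. Violating.
Others bid (5, 5, 5): truth gives 8; no alternative beats it.
Others bid (5, 5, 13): truth gives 8; no alternative beats it.
(Checking all 64 profiles: 6 have a profitable deviation, 58 do not.)

6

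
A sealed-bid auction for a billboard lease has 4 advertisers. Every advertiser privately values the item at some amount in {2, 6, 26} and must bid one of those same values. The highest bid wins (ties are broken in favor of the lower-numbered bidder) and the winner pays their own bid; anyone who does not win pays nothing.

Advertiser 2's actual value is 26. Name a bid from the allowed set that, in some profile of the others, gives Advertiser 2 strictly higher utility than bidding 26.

Suppose Advertiser 1 bids 2, Advertiser 3 bids 2 and Advertiser 4 bids 2.
Bid 26: wins, pays 26, utility 26 - 26 = 0.
Bid 6: wins, pays 6, utility 26 - 6 = 20.
So bidding 6 beats truth here (20 > 0).

6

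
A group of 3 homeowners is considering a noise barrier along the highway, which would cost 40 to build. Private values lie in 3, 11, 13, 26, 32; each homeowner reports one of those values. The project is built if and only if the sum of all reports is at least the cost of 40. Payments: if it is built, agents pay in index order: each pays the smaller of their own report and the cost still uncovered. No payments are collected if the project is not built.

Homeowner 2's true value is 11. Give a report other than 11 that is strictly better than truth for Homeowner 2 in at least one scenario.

Suppose Homeowner 1 reports 11 and Homeowner 3 reports 26.
Report 11: project built, pays 11, utility 11 - 11 = 0.
Report 3: project built, pays 3, utility 11 - 3 = 8.
So reporting 3 beats truth here (8 > 0).

3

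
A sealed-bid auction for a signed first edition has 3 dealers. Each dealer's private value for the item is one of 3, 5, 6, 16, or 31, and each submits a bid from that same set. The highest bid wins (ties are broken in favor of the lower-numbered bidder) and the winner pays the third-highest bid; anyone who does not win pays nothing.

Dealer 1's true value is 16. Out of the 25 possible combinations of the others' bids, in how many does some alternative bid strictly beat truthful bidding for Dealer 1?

Others bid (3, 31): truth gives 0; bid 31 gives 13 > 0. Violating.
Others bid (5, 31): truth gives 0; bid 31 gives 11 > 0. Violating.
Others bid (6, 31): truth gives 0; bid 31 gives 10 > 0. Violating.
Others bid (31, 3): truth gives 0; bid 31 gives 13 > 0. Violating.
Others bid (3, 3): truth gives 13; no alternative beats it.
Others bid (3, 5): truth gives 13; no alternative beats it.
(Checking all 25 profiles: 6 have a profitable deviation, 19 do not.)

6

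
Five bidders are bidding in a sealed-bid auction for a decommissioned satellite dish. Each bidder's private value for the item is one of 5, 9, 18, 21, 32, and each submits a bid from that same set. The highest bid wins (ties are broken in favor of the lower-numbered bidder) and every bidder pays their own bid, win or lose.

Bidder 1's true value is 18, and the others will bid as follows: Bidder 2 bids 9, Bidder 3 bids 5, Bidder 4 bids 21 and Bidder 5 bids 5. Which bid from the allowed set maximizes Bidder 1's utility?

Bid 5: loses but pays 5, utility -5.
Bid 9: loses but pays 9, utility -9.
Bid 18: loses but pays 18, utility -18.
Bid 21: wins, pays 21, utility 18 - 21 = -3.
Bid 32: wins, pays 32, utility 18 - 32 = -14.
The best choice is 21 with utility -3.

21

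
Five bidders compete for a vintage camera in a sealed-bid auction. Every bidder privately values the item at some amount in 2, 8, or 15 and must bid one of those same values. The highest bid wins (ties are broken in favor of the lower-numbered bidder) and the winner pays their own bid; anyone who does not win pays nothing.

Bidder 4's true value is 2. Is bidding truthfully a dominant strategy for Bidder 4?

Yes

Check each profile of the others' bids and compare truth against every alternative bid.
Others bid (2, 2, 2, 2): truth gives 0, best alternative gives -6.
Others bid (2, 2, 2, 8): truth gives 0, best alternative gives -6.
Others bid (2, 2, 2, 15): truth gives 0, best alternative gives 0.
Others bid (2, 2, 8, 2): truth gives 0, best alternative gives 0.
Others bid (2, 2, 8, 8): truth gives 0, best alternative gives 0.
Others bid (2, 2, 8, 15): truth gives 0, best alternative gives 0.
(Remaining 75 profiles checked similarly; truth is weakly best in each.)
In every case the truthful bid is at least as good as any alternative, so it is a dominant strategy.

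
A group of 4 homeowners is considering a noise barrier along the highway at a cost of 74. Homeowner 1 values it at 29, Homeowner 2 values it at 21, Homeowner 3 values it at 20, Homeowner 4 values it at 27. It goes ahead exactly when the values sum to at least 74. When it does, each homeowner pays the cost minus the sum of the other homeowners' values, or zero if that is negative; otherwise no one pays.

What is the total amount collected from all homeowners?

10

Total value 97 ≥ cost 74, so it is built.
Homeowner 1: others sum to 68; max(0, 74 - 68) = 6.
Homeowner 2: others sum to 76; max(0, 74 - 76) = 0.
Homeowner 3: others sum to 77; max(0, 74 - 77) = 0.
Homeowner 4: others sum to 70; max(0, 74 - 70) = 4.
Total collected = 6 + 0 + 0 + 4 = 10.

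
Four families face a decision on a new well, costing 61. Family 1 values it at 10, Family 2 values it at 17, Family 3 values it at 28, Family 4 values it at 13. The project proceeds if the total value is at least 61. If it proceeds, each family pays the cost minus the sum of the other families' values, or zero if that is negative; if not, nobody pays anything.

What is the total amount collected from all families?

40

Total value 68 ≥ cost 61, so it is built.
Family 1: others sum to 58; max(0, 61 - 58) = 3.
Family 2: others sum to 51; max(0, 61 - 51) = 10.
Family 3: others sum to 40; max(0, 61 - 40) = 21.
Family 4: others sum to 55; max(0, 61 - 55) = 6.
Total collected = 3 + 10 + 21 + 6 = 40.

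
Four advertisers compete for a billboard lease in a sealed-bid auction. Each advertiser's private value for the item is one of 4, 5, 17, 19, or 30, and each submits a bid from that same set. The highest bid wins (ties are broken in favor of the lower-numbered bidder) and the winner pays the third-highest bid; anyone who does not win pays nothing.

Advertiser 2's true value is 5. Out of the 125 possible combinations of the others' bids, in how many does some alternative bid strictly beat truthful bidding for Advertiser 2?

Others bid (4, 4, 17): truth gives 0; bid 17 gives 1 > 0. Violating.
Others bid (4, 4, 19): truth gives 0; bid 19 gives 1 > 0. Violating.
Others bid (4, 4, 30): truth gives 0; bid 30 gives 1 > 0. Violating.
Others bid (4, 17, 4): truth gives 0; bid 17 gives 1 > 0. Violating.
Others bid (4, 4, 4): truth gives 1; no alternative beats it.
Others bid (4, 4, 5): truth gives 1; no alternative beats it.
(Checking all 125 profiles: 9 have a profitable deviation, 116 do not.)

9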